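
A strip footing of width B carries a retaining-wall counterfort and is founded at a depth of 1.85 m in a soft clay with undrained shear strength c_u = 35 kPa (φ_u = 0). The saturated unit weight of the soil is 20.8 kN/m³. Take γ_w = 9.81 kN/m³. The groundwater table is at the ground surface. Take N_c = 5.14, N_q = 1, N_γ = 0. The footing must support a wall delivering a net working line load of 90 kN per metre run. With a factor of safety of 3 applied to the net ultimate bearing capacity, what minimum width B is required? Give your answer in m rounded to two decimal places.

Water table at ground surface, so effective unit weight γ' = 20.8 − 9.81 = 10.99 kN/m³ is used throughout; overburden q = 10.99 × 1.85 = 20.332 kPa.
Cohesion term c·N_c = 35 × 5.14 = 179.9 kPa; surcharge term q·N_q = 20.332 × 1 = 20.332 kPa.
q_ult = 179.9 + 20.332 = 200.23 kPa.
For φ = 0 the ½γBN_γ term vanishes, so q_ult is independent of B. q_net = 200.23 − 20.332 = 179.9 kPa; q_all(net) = 179.9/3 = 59.967 kPa.
Required width B = w / q_all(net) = 90 / 59.967 = 1.501 m.

B = 1.50 m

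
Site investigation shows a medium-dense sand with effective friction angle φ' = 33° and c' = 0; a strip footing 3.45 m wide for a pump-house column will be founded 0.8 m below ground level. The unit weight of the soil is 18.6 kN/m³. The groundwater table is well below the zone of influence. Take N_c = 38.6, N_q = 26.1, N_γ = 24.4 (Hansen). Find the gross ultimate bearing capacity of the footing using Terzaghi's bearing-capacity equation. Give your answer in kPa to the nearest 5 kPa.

q_ult ≈ 1170 kPa

Overburden at base level: q = 18.6 × 0.8 = 14.88 kPa.
Surcharge term q·N_q = 14.88 × 26.1 = 388.37 kPa; self-weight term 0.5·γ·B·N_γ = 0.5 × 18.6 × 3.45 × 24.4 = 782.87 kPa.
q_ult = 388.37 + 782.87 = 1171.2 kPa.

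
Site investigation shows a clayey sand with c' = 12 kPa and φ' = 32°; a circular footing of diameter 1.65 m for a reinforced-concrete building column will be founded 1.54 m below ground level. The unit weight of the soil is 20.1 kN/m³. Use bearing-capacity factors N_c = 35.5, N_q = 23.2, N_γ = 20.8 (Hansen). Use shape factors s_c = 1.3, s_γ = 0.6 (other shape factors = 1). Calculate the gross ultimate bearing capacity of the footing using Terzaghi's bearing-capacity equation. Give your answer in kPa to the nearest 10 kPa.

q = γ·D_f = 20.1 × 1.54 = 30.954 kPa.
c·N_c·s_c = 12 × 35.5 × 1.3 = 553.8 kPa
q·N_q = 30.954 × 23.2 = 718.13 kPa
0.5·γ·B·N_γ·s_γ = 0.5 × 20.1 × 1.65 × 20.8 × 0.6 = 206.95 kPa
q_ult = 553.8 + 718.13 + 206.95 = 1478.9 kPa.

q_ult ≈ 1480 kPa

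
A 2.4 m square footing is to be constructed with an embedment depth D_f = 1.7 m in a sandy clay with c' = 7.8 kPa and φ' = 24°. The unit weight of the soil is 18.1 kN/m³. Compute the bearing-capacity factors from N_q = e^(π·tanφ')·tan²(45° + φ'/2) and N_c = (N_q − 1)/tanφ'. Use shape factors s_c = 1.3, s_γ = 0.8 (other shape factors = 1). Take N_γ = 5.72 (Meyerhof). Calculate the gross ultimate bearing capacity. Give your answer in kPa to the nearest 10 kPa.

tan24° = 0.4452, so N_q = e^(π×0.4452)·tan²(57°) = 4.05 × 2.371 = 9.6.
N_c = (9.6 − 1)/tan24° = 19.32.
q = γ·D_f = 18.1 × 1.7 = 30.77 kPa.
c·N_c·s_c = 7.8 × 19.324 × 1.3 = 195.94 kPa
q·N_q = 30.77 × 9.6034 = 295.5 kPa
0.5·γ·B·N_γ·s_γ = 0.5 × 18.1 × 2.4 × 5.72 × 0.8 = 99.391 kPa
q_ult = 195.94 + 295.5 + 99.391 = 590.83 kPa.

q_ult ≈ 590 kPa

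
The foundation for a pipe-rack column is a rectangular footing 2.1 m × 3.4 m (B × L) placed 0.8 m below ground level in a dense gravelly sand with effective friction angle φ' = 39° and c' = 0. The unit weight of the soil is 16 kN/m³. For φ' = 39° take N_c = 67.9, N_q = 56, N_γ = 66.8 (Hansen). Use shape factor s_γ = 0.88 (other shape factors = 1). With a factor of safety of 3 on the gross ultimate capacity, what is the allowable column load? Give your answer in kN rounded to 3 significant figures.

q = γ·D_f = 16 × 0.8 = 12.8 kPa.
q·N_q = 12.8 × 56 = 716.8 kPa
0.5·γ·B·N_γ·s_γ = 0.5 × 16 × 2.1 × 66.8 × 0.88 = 987.57 kPa
q_ult = 716.8 + 987.57 = 1704.4 kPa.
Gross allowable pressure q_all = 1704.4 / 3 = 568.12 kPa.
Footing area = 7.14 m², so allowable column load = 568.12 × 7.14 = 4056.4 kN.

P_all ≈ 4060 kN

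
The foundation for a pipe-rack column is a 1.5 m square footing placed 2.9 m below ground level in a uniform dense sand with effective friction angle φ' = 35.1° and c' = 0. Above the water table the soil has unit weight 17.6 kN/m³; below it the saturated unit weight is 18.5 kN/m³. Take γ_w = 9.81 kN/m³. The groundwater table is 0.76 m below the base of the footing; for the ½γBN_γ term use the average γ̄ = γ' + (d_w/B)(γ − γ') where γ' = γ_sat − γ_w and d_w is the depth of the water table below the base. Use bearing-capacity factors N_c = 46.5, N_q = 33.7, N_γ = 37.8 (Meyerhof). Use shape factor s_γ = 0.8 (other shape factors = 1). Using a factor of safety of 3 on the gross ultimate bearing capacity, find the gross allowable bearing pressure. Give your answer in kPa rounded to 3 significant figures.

q_all ≈ 673 kPa

Overburden at base level: q = 17.6 × 2.9 = 51.04 kPa.
The water table is 0.76 m below the base (< B = 1.5 m), so the ½γBN_γ term uses γ̄ = γ' + (d_w/B)(γ − γ') = 8.69 + (0.76/1.5)(17.6 − 8.69) = 13.204 kN/m³.
Surcharge term q·N_q = 51.04 × 33.7 = 1720 kPa; self-weight term 0.5·γ·B·N_γ·s_γ = 0.5 × 13.204 × 1.5 × 37.8 × 0.8 = 299.48 kPa.
q_ult = 1720 + 299.48 = 2019.5 kPa.
q_all = 2019.5 / 3 = 673.17 kPa.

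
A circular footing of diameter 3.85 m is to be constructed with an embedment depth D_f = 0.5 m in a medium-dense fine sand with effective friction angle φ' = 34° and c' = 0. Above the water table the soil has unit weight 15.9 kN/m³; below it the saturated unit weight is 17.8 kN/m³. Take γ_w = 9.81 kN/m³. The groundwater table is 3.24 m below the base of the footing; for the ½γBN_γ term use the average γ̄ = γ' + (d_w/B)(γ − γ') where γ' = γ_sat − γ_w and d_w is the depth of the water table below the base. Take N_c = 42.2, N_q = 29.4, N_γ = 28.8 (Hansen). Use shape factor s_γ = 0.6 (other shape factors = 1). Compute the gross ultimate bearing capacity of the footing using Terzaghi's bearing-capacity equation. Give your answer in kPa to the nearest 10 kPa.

Effective surcharge at the founding depth q = γ·D_f = 15.9 × 0.5 = 7.95 kPa.
With d_w = 3.24 m < B, γ̄ = 7.99 + (3.24/3.85) × (15.9 − 7.99) = 14.647 kN/m³.
q_ult = q·N_q + 0.5·γ·B·N_γ·s_γ
     = 7.95 × 29.4 + 0.5 × 14.647 × 3.85 × 28.8 × 0.6
     = 233.73 + 487.21 = 720.94 kPa.

q_ult ≈ 720 kPa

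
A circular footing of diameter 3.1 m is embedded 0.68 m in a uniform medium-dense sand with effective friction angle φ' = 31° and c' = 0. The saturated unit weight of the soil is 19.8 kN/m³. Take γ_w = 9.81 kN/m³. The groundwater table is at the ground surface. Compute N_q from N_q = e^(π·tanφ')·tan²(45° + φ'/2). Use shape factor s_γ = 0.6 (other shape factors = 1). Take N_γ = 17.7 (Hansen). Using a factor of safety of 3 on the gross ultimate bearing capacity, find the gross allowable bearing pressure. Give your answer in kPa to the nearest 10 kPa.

N_q = e^(π·tan31°)·tan²(60.5°) = 20.63.
With the water table at the surface the whole profile is submerged: γ' = 19.8 − 9.81 = 9.99 kN/m³, so q = γ'·D_f = 6.7932 kPa; the same γ' applies in the ½γBN_γ term.
q_ult = q·N_q + 0.5·γ·B·N_γ·s_γ
     = 6.7932 × 20.631 + 0.5 × 9.99 × 3.1 × 17.7 × 0.6
     = 140.15 + 164.45 = 304.59 kPa.
q_all = 304.59 / 3 = 101.53 kPa.

q_all ≈ 100 kPa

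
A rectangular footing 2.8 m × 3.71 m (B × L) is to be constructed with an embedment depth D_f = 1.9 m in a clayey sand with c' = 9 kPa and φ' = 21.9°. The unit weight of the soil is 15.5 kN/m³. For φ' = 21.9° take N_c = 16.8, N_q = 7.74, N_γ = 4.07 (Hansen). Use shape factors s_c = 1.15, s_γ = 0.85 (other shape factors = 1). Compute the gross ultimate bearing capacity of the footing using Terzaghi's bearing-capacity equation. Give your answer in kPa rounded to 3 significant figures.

q_ult ≈ 477 kPa

q = γ·D_f = 15.5 × 1.9 = 29.45 kPa.
c·N_c·s_c = 9 × 16.8 × 1.15 = 173.88 kPa
q·N_q = 29.45 × 7.74 = 227.94 kPa
0.5·γ·B·N_γ·s_γ = 0.5 × 15.5 × 2.8 × 4.07 × 0.85 = 75.071 kPa
q_ult = 173.88 + 227.94 + 75.071 = 476.89 kPa.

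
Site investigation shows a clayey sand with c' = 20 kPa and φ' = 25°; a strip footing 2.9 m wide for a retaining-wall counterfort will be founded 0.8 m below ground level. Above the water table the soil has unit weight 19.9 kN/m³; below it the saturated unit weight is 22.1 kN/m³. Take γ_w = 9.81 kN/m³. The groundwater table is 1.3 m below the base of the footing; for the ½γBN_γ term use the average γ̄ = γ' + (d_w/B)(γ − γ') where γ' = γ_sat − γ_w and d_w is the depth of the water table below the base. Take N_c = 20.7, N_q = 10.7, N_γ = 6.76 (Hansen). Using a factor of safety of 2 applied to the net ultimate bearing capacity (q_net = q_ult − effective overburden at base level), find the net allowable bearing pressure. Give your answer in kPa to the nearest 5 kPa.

Overburden at base level: q = 19.9 × 0.8 = 15.92 kPa.
The water table is 1.3 m below the base (< B = 2.9 m), so the ½γBN_γ term uses γ̄ = γ' + (d_w/B)(γ − γ') = 12.29 + (1.3/2.9)(19.9 − 12.29) = 15.701 kN/m³.
Cohesion term c·N_c = 20 × 20.7 = 414 kPa; surcharge term q·N_q = 15.92 × 10.7 = 170.34 kPa; self-weight term 0.5·γ·B·N_γ = 0.5 × 15.701 × 2.9 × 6.76 = 153.9 kPa.
q_ult = 414 + 170.34 + 153.9 = 738.25 kPa.
Net ultimate: q_net = 738.25 − 15.92 = 722.33 kPa.
q_all(net) = 722.33 / 2 = 361.16 kPa.

q_all(net) ≈ 360 kPa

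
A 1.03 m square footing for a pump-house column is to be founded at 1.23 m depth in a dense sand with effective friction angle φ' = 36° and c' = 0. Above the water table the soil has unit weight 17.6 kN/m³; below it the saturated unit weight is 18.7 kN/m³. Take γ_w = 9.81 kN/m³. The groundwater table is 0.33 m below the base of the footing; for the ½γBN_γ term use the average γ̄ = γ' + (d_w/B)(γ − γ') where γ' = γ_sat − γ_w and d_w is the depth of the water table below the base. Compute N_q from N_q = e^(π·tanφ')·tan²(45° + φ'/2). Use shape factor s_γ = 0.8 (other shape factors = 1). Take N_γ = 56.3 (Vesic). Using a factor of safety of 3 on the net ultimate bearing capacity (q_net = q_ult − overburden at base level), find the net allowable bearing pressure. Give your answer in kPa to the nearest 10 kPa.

N_q = e^(π·tan36°)·tan²(63°) = 37.75.
q = γ·D_f = 17.6 × 1.23 = 21.648 kPa.
γ' = 8.89 kN/m³; averaging over the depth B below the base, γ̄ = γ' + (d_w/B)(γ − γ') = 11.681 kN/m³.
q·N_q = 21.648 × 37.752 = 817.27 kPa
0.5·γ·B·N_γ·s_γ = 0.5 × 11.681 × 1.03 × 56.3 × 0.8 = 270.94 kPa
q_ult = 817.27 + 270.94 = 1088.2 kPa.
q_net = 1088.2 − 21.648 = 1066.6 kPa.
q_all(net) = 1066.6 / 3 = 355.52 kPa.

q_all(net) ≈ 360 kPa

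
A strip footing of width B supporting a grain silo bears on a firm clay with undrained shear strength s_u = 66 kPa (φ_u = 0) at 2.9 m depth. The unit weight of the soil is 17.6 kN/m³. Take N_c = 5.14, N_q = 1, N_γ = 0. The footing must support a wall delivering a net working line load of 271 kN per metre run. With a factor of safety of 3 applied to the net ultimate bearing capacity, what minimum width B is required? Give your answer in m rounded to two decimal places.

B = 2.40 m

q = γ·D_f = 17.6 × 2.9 = 51.04 kPa.
c·N_c = 66 × 5.14 = 339.24 kPa
q·N_q = 51.04 × 1 = 51.04 kPa
q_ult = 339.24 + 51.04 = 390.28 kPa.
For φ = 0 the ½γBN_γ term vanishes, so q_ult is independent of B. q_net = 390.28 − 51.04 = 339.24 kPa; q_all(net) = 339.24/3 = 113.08 kPa.
Required width B = w / q_all(net) = 271 / 113.08 = 2.397 m.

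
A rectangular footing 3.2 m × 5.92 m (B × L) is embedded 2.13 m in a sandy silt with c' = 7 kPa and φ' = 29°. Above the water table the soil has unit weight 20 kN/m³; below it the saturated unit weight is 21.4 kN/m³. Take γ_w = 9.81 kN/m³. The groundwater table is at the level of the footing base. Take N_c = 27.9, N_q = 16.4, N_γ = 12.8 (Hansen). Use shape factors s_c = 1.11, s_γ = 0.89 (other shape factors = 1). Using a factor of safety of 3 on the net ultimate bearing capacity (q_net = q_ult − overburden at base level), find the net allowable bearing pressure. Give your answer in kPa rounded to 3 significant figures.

q_all(net) ≈ 361 kPa

q = γ·D_f = 20 × 2.13 = 42.6 kPa.
For the ½γBN_γ term take γ' = 21.4 − 9.81 = 11.59 kN/m³ (soil below base is submerged).
c·N_c·s_c = 7 × 27.9 × 1.11 = 216.78 kPa
q·N_q = 42.6 × 16.4 = 698.64 kPa
0.5·γ·B·N_γ·s_γ = 0.5 × 11.59 × 3.2 × 12.8 × 0.89 = 211.25 kPa
q_ult = 216.78 + 698.64 + 211.25 = 1126.7 kPa.
q_net = 1126.7 − 42.6 = 1084.1 kPa.
q_all(net) = 1084.1 / 3 = 361.36 kPa.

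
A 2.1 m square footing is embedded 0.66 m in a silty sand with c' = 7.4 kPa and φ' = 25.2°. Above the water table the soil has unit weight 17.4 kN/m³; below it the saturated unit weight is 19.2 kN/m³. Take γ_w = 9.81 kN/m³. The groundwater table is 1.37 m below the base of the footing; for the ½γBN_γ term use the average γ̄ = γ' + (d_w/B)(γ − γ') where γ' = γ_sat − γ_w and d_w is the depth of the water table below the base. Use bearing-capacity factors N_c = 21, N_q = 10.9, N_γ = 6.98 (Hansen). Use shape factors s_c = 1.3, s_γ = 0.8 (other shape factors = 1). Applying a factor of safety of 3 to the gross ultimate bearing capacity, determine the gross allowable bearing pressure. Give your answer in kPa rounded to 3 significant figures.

q_all ≈ 138 kPa

Effective surcharge at the founding depth q = γ·D_f = 17.4 × 0.66 = 11.484 kPa.
With d_w = 1.37 m < B, γ̄ = 9.39 + (1.37/2.1) × (17.4 − 9.39) = 14.616 kN/m³.
q_ult = c·N_c·s_c + q·N_q + 0.5·γ·B·N_γ·s_γ
     = 7.4 × 21 × 1.3 + 11.484 × 10.9 + 0.5 × 14.616 × 2.1 × 6.98 × 0.8
     = 202.02 + 125.18 + 85.694 = 412.89 kPa.
q_all = q_ult / FS = 412.89 / 3 = 137.63 kPa.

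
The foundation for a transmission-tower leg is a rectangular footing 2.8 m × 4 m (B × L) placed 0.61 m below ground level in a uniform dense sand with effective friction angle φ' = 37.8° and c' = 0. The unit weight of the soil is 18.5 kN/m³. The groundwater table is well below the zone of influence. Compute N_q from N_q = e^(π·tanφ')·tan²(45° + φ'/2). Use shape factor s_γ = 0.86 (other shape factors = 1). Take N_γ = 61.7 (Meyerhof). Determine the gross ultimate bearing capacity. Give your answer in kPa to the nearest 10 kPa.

q_ult ≈ 1910 kPa

tan37.8° = 0.7757, so N_q = e^(π×0.7757)·tan²(63.9°) = 11.437 × 4.167 = 47.66.
q = γ·D_f = 18.5 × 0.61 = 11.285 kPa.
q·N_q = 11.285 × 47.655 = 537.79 kPa
0.5·γ·B·N_γ·s_γ = 0.5 × 18.5 × 2.8 × 61.7 × 0.86 = 1374.3 kPa
q_ult = 537.79 + 1374.3 = 1912.1 kPa.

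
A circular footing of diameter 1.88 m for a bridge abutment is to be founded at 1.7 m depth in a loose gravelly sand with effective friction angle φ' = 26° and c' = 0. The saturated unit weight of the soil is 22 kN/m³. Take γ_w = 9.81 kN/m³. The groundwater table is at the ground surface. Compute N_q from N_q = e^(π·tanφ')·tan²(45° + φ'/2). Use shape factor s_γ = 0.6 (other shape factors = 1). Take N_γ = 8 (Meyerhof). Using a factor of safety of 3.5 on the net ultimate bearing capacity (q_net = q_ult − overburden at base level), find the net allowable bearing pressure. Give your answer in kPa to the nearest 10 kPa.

q_all(net) ≈ 80 kPa

N_q = e^(π·tan26°)·tan²(58°) = 11.85.
With the water table at the surface the whole profile is submerged: γ' = 22 − 9.81 = 12.19 kN/m³, so q = γ'·D_f = 20.723 kPa; the same γ' applies in the ½γBN_γ term.
q_ult = q·N_q + 0.5·γ·B·N_γ·s_γ
     = 20.723 × 11.854 + 0.5 × 12.19 × 1.88 × 8 × 0.6
     = 245.65 + 55.001 = 300.66 kPa.
q_net = 300.66 − 20.723 = 279.93 kPa.
q_all(net) = 279.93 / 3.5 = 79.981 kPa.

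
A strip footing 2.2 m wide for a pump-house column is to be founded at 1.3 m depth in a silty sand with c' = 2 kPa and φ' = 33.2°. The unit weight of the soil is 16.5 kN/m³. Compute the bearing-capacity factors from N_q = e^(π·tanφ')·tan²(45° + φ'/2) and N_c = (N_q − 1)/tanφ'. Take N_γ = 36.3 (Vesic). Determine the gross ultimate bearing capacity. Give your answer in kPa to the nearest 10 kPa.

tan33.2° = 0.6544, so N_q = e^(π×0.6544)·tan²(61.6°) = 7.813 × 3.421 = 26.72.
N_c = (26.72 − 1)/tan33.2° = 39.31.
q = γ·D_f = 16.5 × 1.3 = 21.45 kPa.
c·N_c = 2 × 39.312 = 78.623 kPa
q·N_q = 21.45 × 26.725 = 573.25 kPa
0.5·γ·B·N_γ = 0.5 × 16.5 × 2.2 × 36.3 = 658.85 kPa
q_ult = 78.623 + 573.25 + 658.85 = 1310.7 kPa.

q_ult ≈ 1310 kPa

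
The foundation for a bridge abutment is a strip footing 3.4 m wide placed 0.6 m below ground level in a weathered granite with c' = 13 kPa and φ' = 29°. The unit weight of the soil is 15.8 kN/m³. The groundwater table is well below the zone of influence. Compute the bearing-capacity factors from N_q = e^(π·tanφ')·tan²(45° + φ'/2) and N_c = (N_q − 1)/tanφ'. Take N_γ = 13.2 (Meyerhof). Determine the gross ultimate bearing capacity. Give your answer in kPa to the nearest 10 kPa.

tan29° = 0.5543, so N_q = e^(π×0.5543)·tan²(59.5°) = 5.705 × 2.882 = 16.44.
N_c = (16.44 − 1)/tan29° = 27.86.
q = γ·D_f = 15.8 × 0.6 = 9.48 kPa.
c·N_c = 13 × 27.86 = 362.19 kPa
q·N_q = 9.48 × 16.443 = 155.88 kPa
0.5·γ·B·N_γ = 0.5 × 15.8 × 3.4 × 13.2 = 354.55 kPa
q_ult = 362.19 + 155.88 + 354.55 = 872.62 kPa.

q_ult ≈ 870 kPa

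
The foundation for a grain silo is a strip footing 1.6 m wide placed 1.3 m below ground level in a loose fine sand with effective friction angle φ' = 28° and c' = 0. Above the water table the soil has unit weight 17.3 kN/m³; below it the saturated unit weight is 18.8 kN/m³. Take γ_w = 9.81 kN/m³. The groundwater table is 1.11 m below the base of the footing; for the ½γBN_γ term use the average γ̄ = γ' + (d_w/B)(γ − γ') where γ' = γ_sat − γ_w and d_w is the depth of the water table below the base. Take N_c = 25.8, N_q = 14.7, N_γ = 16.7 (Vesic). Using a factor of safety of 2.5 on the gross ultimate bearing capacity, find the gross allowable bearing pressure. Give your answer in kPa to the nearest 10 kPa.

Effective surcharge at the founding depth q = γ·D_f = 17.3 × 1.3 = 22.49 kPa.
With d_w = 1.11 m < B, γ̄ = 8.99 + (1.11/1.6) × (17.3 − 8.99) = 14.755 kN/m³.
q_ult = q·N_q + 0.5·γ·B·N_γ
     = 22.49 × 14.7 + 0.5 × 14.755 × 1.6 × 16.7
     = 330.6 + 197.13 = 527.73 kPa.
q_all = 527.73 / 2.5 = 211.09 kPa.

q_all ≈ 210 kPa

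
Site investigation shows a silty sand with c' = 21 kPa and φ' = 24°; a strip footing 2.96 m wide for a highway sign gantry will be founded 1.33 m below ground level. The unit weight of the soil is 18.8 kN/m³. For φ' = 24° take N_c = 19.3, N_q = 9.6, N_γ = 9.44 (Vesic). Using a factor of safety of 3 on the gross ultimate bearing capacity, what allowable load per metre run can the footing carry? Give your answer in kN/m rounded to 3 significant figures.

≈ 896 kN/m

q = γ·D_f = 18.8 × 1.33 = 25.004 kPa.
c·N_c = 21 × 19.3 = 405.3 kPa
q·N_q = 25.004 × 9.6 = 240.04 kPa
0.5·γ·B·N_γ = 0.5 × 18.8 × 2.96 × 9.44 = 262.66 kPa
q_ult = 405.3 + 240.04 + 262.66 = 908 kPa.
Gross allowable pressure q_all = 908 / 3 = 302.67 kPa.
Allowable wall load = q_all × B = 302.67 × 2.96 = 895.89 kN per metre run.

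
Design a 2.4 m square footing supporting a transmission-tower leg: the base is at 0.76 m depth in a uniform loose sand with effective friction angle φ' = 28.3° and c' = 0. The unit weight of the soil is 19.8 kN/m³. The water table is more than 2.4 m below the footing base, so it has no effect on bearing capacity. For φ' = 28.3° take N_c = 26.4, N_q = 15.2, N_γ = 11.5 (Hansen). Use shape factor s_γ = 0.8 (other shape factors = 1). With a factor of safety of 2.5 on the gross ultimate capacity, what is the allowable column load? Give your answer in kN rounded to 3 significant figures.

Overburden at base level: q = 19.8 × 0.76 = 15.048 kPa.
Surcharge term q·N_q = 15.048 × 15.2 = 228.73 kPa; self-weight term 0.5·γ·B·N_γ·s_γ = 0.5 × 19.8 × 2.4 × 11.5 × 0.8 = 218.59 kPa.
q_ult = 228.73 + 218.59 = 447.32 kPa.
Gross allowable pressure q_all = 447.32 / 2.5 = 178.93 kPa.
Footing area = 5.76 m², so allowable column load = 178.93 × 5.76 = 1030.6 kN.

P_all ≈ 1030 kN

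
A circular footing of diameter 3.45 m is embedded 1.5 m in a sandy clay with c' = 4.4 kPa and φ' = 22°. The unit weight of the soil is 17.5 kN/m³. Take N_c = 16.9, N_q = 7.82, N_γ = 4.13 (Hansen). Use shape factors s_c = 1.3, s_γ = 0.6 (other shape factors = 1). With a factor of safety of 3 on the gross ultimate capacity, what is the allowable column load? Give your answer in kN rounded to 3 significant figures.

P_all ≈ 1170 kN

Effective surcharge at the founding depth q = γ·D_f = 17.5 × 1.5 = 26.25 kPa.
q_ult = c·N_c·s_c + q·N_q + 0.5·γ·B·N_γ·s_γ
     = 4.4 × 16.9 × 1.3 + 26.25 × 7.82 + 0.5 × 17.5 × 3.45 × 4.13 × 0.6
     = 96.668 + 205.28 + 74.805 = 376.75 kPa.
Gross allowable pressure q_all = 376.75 / 3 = 125.58 kPa.
Footing area = 9.3482 m², so allowable column load = 125.58 × 9.3482 = 1174 kN.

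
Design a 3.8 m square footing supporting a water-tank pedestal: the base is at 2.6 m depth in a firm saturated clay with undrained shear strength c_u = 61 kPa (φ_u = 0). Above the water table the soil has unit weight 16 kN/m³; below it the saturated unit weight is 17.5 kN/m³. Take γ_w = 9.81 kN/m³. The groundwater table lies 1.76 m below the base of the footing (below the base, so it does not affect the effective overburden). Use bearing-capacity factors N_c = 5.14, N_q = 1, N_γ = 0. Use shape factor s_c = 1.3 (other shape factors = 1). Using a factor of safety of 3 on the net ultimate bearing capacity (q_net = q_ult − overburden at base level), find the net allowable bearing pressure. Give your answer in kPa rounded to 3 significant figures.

q_all(net) ≈ 136 kPa

Overburden at base level: q = 16 × 2.6 = 41.6 kPa.
Cohesion term c·N_c·s_c = 61 × 5.14 × 1.3 = 407.6 kPa; surcharge term q·N_q = 41.6 × 1 = 41.6 kPa.
q_ult = 407.6 + 41.6 = 449.2 kPa.
q_net = 449.2 − 41.6 = 407.6 kPa.
q_all(net) = 407.6 / 3 = 135.87 kPa.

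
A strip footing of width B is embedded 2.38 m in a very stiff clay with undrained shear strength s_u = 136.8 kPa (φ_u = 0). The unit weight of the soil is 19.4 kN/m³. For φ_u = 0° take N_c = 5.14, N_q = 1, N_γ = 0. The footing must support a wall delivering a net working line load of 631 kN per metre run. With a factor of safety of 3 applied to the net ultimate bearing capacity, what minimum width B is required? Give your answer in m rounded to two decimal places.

B = 2.69 m

Overburden at base level: q = 19.4 × 2.38 = 46.172 kPa.
Cohesion term c·N_c = 136.8 × 5.14 = 703.15 kPa; surcharge term q·N_q = 46.172 × 1 = 46.172 kPa.
q_ult = 703.15 + 46.172 = 749.32 kPa.
For φ = 0 the ½γBN_γ term vanishes, so q_ult is independent of B. q_net = 749.32 − 46.172 = 703.15 kPa; q_all(net) = 703.15/3 = 234.38 kPa.
Required width B = w / q_all(net) = 631 / 234.38 = 2.692 m.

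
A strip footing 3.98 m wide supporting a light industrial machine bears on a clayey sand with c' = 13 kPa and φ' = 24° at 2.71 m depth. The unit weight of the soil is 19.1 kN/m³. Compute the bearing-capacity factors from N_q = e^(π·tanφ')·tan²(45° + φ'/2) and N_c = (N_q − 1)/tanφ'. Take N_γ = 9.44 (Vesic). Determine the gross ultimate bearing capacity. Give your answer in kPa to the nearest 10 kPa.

tan24° = 0.4452, so N_q = e^(π×0.4452)·tan²(57°) = 4.05 × 2.371 = 9.6.
N_c = (9.6 − 1)/tan24° = 19.32.
Overburden at base level: q = 19.1 × 2.71 = 51.761 kPa.
Cohesion term c·N_c = 13 × 19.324 = 251.21 kPa; surcharge term q·N_q = 51.761 × 9.6034 = 497.08 kPa; self-weight term 0.5·γ·B·N_γ = 0.5 × 19.1 × 3.98 × 9.44 = 358.8 kPa.
q_ult = 251.21 + 497.08 + 358.8 = 1107.1 kPa.

q_ult ≈ 1110 kPa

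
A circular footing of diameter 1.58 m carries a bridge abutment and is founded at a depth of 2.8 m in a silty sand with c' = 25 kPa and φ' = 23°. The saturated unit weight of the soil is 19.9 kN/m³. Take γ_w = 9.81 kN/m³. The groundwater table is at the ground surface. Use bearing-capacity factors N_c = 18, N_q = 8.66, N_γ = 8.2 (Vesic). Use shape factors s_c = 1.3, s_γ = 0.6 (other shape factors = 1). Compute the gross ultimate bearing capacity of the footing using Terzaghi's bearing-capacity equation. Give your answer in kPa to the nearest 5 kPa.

With the water table at the surface the whole profile is submerged: γ' = 19.9 − 9.81 = 10.09 kN/m³, so q = γ'·D_f = 28.252 kPa; the same γ' applies in the ½γBN_γ term.
q_ult = c·N_c·s_c + q·N_q + 0.5·γ·B·N_γ·s_γ
     = 25 × 18 × 1.3 + 28.252 × 8.66 + 0.5 × 10.09 × 1.58 × 8.2 × 0.6
     = 585 + 244.66 + 39.218 = 868.88 kPa.

q_ult ≈ 870 kPa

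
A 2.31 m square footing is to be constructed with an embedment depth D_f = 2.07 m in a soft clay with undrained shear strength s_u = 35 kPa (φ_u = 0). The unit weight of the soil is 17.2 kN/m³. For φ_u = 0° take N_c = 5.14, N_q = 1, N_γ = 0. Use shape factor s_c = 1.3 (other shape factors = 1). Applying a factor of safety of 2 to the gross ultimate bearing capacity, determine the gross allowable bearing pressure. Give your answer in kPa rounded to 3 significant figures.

q = γ·D_f = 17.2 × 2.07 = 35.604 kPa.
c·N_c·s_c = 35 × 5.14 × 1.3 = 233.87 kPa
q·N_q = 35.604 × 1 = 35.604 kPa
q_ult = 233.87 + 35.604 = 269.47 kPa.
q_all = q_ult / FS = 269.47 / 2 = 134.74 kPa.

q_all ≈ 135 kPa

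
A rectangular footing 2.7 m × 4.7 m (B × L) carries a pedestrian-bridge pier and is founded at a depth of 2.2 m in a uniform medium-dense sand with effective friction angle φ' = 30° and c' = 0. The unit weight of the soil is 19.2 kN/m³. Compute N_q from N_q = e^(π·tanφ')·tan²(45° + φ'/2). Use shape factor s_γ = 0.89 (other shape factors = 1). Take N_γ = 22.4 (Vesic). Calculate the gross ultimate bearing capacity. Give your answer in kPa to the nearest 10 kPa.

tan30° = 0.5774, so N_q = e^(π×0.5774)·tan²(60°) = 6.134 × 3.0 = 18.4.
Effective surcharge at the founding depth q = γ·D_f = 19.2 × 2.2 = 42.24 kPa.
q_ult = q·N_q + 0.5·γ·B·N_γ·s_γ
     = 42.24 × 18.401 + 0.5 × 19.2 × 2.7 × 22.4 × 0.89
     = 777.26 + 516.74 = 1294 kPa.

q_ult ≈ 1290 kPa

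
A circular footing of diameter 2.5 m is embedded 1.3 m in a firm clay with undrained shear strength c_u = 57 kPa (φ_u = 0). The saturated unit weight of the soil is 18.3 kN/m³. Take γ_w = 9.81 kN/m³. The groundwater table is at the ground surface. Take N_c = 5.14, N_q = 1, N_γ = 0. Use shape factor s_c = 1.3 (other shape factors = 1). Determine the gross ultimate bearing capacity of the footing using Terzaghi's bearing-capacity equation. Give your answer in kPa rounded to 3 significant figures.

γ' = 18.3 − 9.81 = 8.49 kN/m³ (submerged throughout). q = 8.49 × 1.3 = 11.037 kPa.
c·N_c·s_c = 57 × 5.14 × 1.3 = 380.87 kPa
q·N_q = 11.037 × 1 = 11.037 kPa
q_ult = 380.87 + 11.037 = 391.91 kPa.

q_ult ≈ 392 kPa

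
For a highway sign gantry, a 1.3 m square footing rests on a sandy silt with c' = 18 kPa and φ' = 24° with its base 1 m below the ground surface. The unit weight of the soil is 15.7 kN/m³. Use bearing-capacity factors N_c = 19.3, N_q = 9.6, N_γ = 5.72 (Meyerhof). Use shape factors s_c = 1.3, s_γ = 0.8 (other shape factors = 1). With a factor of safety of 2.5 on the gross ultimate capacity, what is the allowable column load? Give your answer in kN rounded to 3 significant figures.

P_all ≈ 439 kN

Overburden at base level: q = 15.7 × 1 = 15.7 kPa.
Cohesion term c·N_c·s_c = 18 × 19.3 × 1.3 = 451.62 kPa; surcharge term q·N_q = 15.7 × 9.6 = 150.72 kPa; self-weight term 0.5·γ·B·N_γ·s_γ = 0.5 × 15.7 × 1.3 × 5.72 × 0.8 = 46.698 kPa.
q_ult = 451.62 + 150.72 + 46.698 = 649.04 kPa.
Gross allowable pressure q_all = 649.04 / 2.5 = 259.62 kPa.
Footing area = 1.69 m², so allowable column load = 259.62 × 1.69 = 438.75 kN.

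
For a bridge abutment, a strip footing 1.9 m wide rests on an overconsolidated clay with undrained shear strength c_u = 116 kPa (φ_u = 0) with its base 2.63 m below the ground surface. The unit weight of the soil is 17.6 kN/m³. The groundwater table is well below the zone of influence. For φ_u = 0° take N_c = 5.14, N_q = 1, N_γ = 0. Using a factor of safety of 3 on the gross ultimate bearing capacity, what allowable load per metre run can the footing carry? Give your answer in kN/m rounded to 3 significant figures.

q = γ·D_f = 17.6 × 2.63 = 46.288 kPa.
c·N_c = 116 × 5.14 = 596.24 kPa
q·N_q = 46.288 × 1 = 46.288 kPa
q_ult = 596.24 + 46.288 = 642.53 kPa.
Gross allowable pressure q_all = 642.53 / 3 = 214.18 kPa.
Allowable wall load = q_all × B = 214.18 × 1.9 = 406.93 kN per metre run.

≈ 407 kN/m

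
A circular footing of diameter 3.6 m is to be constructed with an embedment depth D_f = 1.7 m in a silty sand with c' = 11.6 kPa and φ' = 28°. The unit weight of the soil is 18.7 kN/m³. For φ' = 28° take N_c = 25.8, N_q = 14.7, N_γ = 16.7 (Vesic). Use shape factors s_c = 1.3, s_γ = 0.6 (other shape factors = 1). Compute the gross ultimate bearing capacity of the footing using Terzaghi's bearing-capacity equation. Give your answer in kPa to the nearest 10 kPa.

Overburden at base level: q = 18.7 × 1.7 = 31.79 kPa.
Cohesion term c·N_c·s_c = 11.6 × 25.8 × 1.3 = 389.06 kPa; surcharge term q·N_q = 31.79 × 14.7 = 467.31 kPa; self-weight term 0.5·γ·B·N_γ·s_γ = 0.5 × 18.7 × 3.6 × 16.7 × 0.6 = 337.27 kPa.
q_ult = 389.06 + 467.31 + 337.27 = 1193.7 kPa.

q_ult ≈ 1190 kPa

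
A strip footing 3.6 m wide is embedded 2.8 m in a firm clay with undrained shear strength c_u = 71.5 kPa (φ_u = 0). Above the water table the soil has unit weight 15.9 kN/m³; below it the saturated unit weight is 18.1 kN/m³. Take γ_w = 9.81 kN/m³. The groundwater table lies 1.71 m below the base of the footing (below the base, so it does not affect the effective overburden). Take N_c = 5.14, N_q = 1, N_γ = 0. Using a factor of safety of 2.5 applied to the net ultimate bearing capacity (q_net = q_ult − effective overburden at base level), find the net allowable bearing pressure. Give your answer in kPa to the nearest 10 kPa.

q_all(net) ≈ 150 kPa

q = γ·D_f = 15.9 × 2.8 = 44.52 kPa.
c·N_c = 71.5 × 5.14 = 367.51 kPa
q·N_q = 44.52 × 1 = 44.52 kPa
q_ult = 367.51 + 44.52 = 412.03 kPa.
Net ultimate: q_net = 412.03 − 44.52 = 367.51 kPa.
q_all(net) = 367.51 / 2.5 = 147 kPa.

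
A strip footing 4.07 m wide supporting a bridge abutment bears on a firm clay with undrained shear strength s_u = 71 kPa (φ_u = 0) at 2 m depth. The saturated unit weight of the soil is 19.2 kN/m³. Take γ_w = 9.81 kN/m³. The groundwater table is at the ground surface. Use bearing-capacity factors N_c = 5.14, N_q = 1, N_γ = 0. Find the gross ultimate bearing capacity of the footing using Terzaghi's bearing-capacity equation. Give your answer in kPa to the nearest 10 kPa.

γ' = 19.2 − 9.81 = 9.39 kN/m³ (submerged throughout). q = 9.39 × 2 = 18.78 kPa.
c·N_c = 71 × 5.14 = 364.94 kPa
q·N_q = 18.78 × 1 = 18.78 kPa
q_ult = 364.94 + 18.78 = 383.72 kPa.

q_ult ≈ 380 kPa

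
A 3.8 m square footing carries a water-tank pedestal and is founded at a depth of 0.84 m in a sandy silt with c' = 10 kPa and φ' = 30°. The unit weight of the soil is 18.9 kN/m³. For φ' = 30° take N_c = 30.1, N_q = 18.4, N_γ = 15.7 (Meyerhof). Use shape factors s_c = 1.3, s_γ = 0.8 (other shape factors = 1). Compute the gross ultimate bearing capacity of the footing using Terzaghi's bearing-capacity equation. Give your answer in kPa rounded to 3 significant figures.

q = γ·D_f = 18.9 × 0.84 = 15.876 kPa.
c·N_c·s_c = 10 × 30.1 × 1.3 = 391.3 kPa
q·N_q = 15.876 × 18.4 = 292.12 kPa
0.5·γ·B·N_γ·s_γ = 0.5 × 18.9 × 3.8 × 15.7 × 0.8 = 451.03 kPa
q_ult = 391.3 + 292.12 + 451.03 = 1134.4 kPa.

q_ult ≈ 1130 kPa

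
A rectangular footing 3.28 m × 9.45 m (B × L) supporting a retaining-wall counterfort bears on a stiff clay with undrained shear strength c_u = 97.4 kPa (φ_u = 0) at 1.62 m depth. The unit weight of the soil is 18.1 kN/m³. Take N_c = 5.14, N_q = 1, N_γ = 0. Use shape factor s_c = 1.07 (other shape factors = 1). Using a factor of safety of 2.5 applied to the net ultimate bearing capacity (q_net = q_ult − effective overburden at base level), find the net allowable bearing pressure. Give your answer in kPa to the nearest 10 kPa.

Effective surcharge at the founding depth q = γ·D_f = 18.1 × 1.62 = 29.322 kPa.
q_ult = c·N_c·s_c + q·N_q
     = 97.4 × 5.14 × 1.07 + 29.322 × 1
     = 535.68 + 29.322 = 565 kPa.
Net ultimate: q_net = 565 − 29.322 = 535.68 kPa.
q_all(net) = 535.68 / 2.5 = 214.27 kPa.

q_all(net) ≈ 210 kPa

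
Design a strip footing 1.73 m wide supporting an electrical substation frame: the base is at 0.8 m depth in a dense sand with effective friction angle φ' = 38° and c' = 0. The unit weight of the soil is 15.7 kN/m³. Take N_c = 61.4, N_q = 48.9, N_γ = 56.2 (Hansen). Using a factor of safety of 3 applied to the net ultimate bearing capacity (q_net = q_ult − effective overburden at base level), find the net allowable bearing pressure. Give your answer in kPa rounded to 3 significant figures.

q_all(net) ≈ 455 kPa

q = γ·D_f = 15.7 × 0.8 = 12.56 kPa.
q·N_q = 12.56 × 48.9 = 614.18 kPa
0.5·γ·B·N_γ = 0.5 × 15.7 × 1.73 × 56.2 = 763.22 kPa
q_ult = 614.18 + 763.22 = 1377.4 kPa.
Net ultimate: q_net = 1377.4 − 12.56 = 1364.8 kPa.
q_all(net) = 1364.8 / 3 = 454.95 kPa.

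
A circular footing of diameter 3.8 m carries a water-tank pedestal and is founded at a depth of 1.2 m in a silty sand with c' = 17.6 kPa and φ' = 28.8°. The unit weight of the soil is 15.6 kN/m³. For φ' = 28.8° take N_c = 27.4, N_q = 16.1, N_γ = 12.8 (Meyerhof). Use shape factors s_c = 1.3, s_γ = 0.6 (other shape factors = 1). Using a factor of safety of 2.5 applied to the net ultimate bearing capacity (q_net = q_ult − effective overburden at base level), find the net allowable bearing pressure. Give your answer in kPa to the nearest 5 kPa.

Effective surcharge at the founding depth q = γ·D_f = 15.6 × 1.2 = 18.72 kPa.
q_ult = c·N_c·s_c + q·N_q + 0.5·γ·B·N_γ·s_γ
     = 17.6 × 27.4 × 1.3 + 18.72 × 16.1 + 0.5 × 15.6 × 3.8 × 12.8 × 0.6
     = 626.91 + 301.39 + 227.64 = 1155.9 kPa.
Net ultimate: q_net = 1155.9 − 18.72 = 1137.2 kPa.
q_all(net) = 1137.2 / 2.5 = 454.89 kPa.

q_all(net) ≈ 455 kPa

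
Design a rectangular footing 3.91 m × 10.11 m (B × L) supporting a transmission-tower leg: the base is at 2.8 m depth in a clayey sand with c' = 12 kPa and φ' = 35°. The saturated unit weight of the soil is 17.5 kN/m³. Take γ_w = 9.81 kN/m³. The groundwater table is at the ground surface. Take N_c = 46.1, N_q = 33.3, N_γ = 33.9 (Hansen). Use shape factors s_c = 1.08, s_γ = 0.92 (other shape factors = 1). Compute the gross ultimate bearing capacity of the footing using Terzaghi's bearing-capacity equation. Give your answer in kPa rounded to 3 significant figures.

q_ult ≈ 1780 kPa

γ' = 17.5 − 9.81 = 7.69 kN/m³ (submerged throughout). q = 7.69 × 2.8 = 21.532 kPa; the same γ' applies in the ½γBN_γ term.
c·N_c·s_c = 12 × 46.1 × 1.08 = 597.46 kPa
q·N_q = 21.532 × 33.3 = 717.02 kPa
0.5·γ·B·N_γ·s_γ = 0.5 × 7.69 × 3.91 × 33.9 × 0.92 = 468.88 kPa
q_ult = 597.46 + 717.02 + 468.88 = 1783.4 kPa.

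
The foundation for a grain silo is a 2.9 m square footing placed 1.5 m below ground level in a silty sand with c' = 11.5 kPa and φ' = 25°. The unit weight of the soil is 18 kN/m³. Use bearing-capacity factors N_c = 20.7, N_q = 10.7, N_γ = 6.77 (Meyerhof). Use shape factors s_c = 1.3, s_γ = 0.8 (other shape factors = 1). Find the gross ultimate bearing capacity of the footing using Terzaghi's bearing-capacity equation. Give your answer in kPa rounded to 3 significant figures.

q_ult ≈ 740 kPa

Effective surcharge at the founding depth q = γ·D_f = 18 × 1.5 = 27 kPa.
q_ult = c·N_c·s_c + q·N_q + 0.5·γ·B·N_γ·s_γ
     = 11.5 × 20.7 × 1.3 + 27 × 10.7 + 0.5 × 18 × 2.9 × 6.77 × 0.8
     = 309.46 + 288.9 + 141.36 = 739.72 kPa.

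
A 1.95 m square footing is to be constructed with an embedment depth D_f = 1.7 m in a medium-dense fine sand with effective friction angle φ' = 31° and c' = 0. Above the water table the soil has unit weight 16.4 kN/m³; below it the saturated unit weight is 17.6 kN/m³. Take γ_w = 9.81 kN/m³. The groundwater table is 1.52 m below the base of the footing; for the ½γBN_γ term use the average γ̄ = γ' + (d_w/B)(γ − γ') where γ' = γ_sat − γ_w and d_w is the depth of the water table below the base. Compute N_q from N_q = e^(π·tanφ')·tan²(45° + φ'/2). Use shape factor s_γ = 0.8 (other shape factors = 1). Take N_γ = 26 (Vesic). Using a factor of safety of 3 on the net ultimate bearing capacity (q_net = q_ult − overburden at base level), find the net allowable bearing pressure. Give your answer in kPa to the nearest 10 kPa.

N_q = e^(π·tan31°)·tan²(60.5°) = 20.63.
q = γ·D_f = 16.4 × 1.7 = 27.88 kPa.
γ' = 7.79 kN/m³; averaging over the depth B below the base, γ̄ = γ' + (d_w/B)(γ − γ') = 14.501 kN/m³.
q·N_q = 27.88 × 20.631 = 575.19 kPa
0.5·γ·B·N_γ·s_γ = 0.5 × 14.501 × 1.95 × 26 × 0.8 = 294.09 kPa
q_ult = 575.19 + 294.09 = 869.27 kPa.
q_net = 869.27 − 27.88 = 841.39 kPa.
q_all(net) = 841.39 / 3 = 280.46 kPa.

q_all(net) ≈ 280 kPa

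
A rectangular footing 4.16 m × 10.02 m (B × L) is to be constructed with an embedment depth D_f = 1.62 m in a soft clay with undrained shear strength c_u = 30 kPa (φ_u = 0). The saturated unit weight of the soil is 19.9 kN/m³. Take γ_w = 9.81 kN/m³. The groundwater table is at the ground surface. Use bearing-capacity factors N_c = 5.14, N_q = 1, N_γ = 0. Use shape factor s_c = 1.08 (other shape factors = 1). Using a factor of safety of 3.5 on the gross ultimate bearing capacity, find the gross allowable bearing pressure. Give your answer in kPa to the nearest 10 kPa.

γ' = 19.9 − 9.81 = 10.09 kN/m³ (submerged throughout). q = 10.09 × 1.62 = 16.346 kPa.
c·N_c·s_c = 30 × 5.14 × 1.08 = 166.54 kPa
q·N_q = 16.346 × 1 = 16.346 kPa
q_ult = 166.54 + 16.346 = 182.88 kPa.
q_all = 182.88 / 3.5 = 52.252 kPa.

q_all ≈ 50 kPa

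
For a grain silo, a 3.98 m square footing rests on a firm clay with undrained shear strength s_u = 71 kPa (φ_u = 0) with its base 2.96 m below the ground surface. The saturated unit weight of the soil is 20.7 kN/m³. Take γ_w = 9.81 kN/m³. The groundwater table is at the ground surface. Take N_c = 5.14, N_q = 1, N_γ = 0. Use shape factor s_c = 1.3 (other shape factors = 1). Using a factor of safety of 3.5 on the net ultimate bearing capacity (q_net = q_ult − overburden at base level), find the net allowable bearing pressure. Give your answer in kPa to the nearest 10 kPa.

q_all(net) ≈ 140 kPa

With the water table at the surface the whole profile is submerged: γ' = 20.7 − 9.81 = 10.89 kN/m³, so q = γ'·D_f = 32.234 kPa.
q_ult = c·N_c·s_c + q·N_q
     = 71 × 5.14 × 1.3 + 32.234 × 1
     = 474.42 + 32.234 = 506.66 kPa.
q_net = 506.66 − 32.234 = 474.42 kPa.
q_all(net) = 474.42 / 3.5 = 135.55 kPa.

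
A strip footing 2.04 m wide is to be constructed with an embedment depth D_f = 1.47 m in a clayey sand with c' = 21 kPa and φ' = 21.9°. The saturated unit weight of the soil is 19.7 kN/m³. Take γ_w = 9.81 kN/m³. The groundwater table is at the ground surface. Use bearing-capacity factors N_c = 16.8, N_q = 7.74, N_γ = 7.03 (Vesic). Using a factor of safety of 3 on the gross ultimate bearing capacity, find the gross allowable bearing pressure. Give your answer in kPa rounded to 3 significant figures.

With the water table at the surface the whole profile is submerged: γ' = 19.7 − 9.81 = 9.89 kN/m³, so q = γ'·D_f = 14.538 kPa; the same γ' applies in the ½γBN_γ term.
q_ult = c·N_c + q·N_q + 0.5·γ·B·N_γ
     = 21 × 16.8 + 14.538 × 7.74 + 0.5 × 9.89 × 2.04 × 7.03
     = 352.8 + 112.53 + 70.917 = 536.24 kPa.
q_all = 536.24 / 3 = 178.75 kPa.

q_all ≈ 179 kPa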